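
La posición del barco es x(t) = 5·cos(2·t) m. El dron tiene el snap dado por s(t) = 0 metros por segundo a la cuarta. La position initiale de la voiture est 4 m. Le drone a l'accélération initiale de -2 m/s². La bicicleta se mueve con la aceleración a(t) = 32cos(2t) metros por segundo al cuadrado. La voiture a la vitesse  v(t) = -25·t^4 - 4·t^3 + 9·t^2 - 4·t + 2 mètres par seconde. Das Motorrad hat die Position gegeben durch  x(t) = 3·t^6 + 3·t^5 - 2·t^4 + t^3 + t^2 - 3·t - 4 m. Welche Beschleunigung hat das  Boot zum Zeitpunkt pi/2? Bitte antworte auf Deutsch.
Um dies zu lösen, müssen wir 2 Ableitungen unserer Gleichung für die Position x(t) = 5·cos(2·t) nehmen. Die Ableitung von der Position ergibt die Geschwindigkeit: v(t) = -10·sin(2·t). Durch Ableiten von der Geschwindigkeit erhalten wir die Beschleunigung: a(t) = -20·cos(2·t). Mit a(t) = -20·cos(2·t) und Einsetzen von t = pi/2, finden wir a = 20.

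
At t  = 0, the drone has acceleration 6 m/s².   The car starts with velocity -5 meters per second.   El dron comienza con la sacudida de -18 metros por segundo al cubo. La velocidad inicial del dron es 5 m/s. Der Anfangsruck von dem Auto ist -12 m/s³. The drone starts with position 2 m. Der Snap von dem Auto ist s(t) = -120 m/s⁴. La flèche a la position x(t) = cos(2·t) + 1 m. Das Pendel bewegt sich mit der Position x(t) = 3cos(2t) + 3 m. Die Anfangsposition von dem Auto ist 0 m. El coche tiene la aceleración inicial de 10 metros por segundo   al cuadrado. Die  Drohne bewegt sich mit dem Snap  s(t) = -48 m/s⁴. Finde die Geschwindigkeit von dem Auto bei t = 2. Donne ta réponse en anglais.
Starting from snap s(t) = -120, we take 3 integrals. The antiderivative of snap is jerk. Using j(0) = -12, we get j(t) = -120·t - 12. Finding the antiderivative of j(t) and using a(0) = 10: a(t) = -60·t^2 - 12·t + 10. Taking ∫a(t)dt and applying v(0) = -5, we find v(t) = -20·t^3 - 6·t^2 + 10·t - 5. We have velocity v(t) = -20·t^3 - 6·t^2 + 10·t - 5. Substituting t = 2: v(2) = -169.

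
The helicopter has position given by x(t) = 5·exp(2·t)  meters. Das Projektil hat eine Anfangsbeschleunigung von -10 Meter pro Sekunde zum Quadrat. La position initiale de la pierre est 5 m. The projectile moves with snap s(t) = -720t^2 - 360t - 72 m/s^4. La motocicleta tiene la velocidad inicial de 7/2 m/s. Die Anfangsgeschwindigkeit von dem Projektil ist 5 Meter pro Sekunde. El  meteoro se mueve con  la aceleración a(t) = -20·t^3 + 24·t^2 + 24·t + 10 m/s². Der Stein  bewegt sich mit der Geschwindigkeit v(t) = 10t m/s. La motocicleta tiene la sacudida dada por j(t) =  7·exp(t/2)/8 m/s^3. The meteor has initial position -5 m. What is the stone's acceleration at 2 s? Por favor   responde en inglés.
Starting from velocity v(t) = 10·t, we take 1 derivative. Taking d/dt of v(t), we find a(t) = 10. We have acceleration a(t) = 10. Substituting t = 2: a(2) = 10.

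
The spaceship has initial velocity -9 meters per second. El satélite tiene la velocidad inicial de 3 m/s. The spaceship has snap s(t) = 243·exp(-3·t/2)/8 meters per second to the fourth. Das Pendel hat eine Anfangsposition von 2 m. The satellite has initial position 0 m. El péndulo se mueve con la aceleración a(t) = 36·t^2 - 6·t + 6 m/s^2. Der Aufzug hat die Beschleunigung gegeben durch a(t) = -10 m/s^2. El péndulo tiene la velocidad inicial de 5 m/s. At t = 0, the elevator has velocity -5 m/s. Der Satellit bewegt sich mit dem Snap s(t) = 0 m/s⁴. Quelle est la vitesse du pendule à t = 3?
Nous devons intégrer notre équation de l'accélération a(t) = 36·t^2 - 6·t + 6 1 fois. La primitive de l'accélération, avec v(0) = 5, donne la vitesse: v(t) = 12·t^3 - 3·t^2 + 6·t + 5. De l'équation de la vitesse v(t) = 12·t^3 - 3·t^2 + 6·t + 5, nous substituons t = 3 pour obtenir v = 320.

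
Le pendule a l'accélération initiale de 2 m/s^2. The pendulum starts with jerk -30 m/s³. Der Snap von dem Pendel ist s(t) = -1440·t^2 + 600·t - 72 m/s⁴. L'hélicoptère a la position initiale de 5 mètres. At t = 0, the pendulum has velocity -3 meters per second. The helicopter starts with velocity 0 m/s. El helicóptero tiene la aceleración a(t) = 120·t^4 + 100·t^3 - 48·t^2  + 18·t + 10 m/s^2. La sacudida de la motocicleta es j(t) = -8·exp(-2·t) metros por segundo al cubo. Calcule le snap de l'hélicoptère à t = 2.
Pour résoudre ceci, nous devons prendre 2 dérivées de notre équation de l'accélération a(t) = 120·t^4 + 100·t^3 - 48·t^2 + 18·t + 10. En prenant d/dt de a(t), nous trouvons j(t) = 480·t^3 + 300·t^2 - 96·t + 18. La dérivée du jerk donne le snap: s(t) = 1440·t^2 + 600·t - 96. En utilisant s(t) = 1440·t^2 + 600·t - 96 et en substituant t = 2, nous trouvons s = 6864.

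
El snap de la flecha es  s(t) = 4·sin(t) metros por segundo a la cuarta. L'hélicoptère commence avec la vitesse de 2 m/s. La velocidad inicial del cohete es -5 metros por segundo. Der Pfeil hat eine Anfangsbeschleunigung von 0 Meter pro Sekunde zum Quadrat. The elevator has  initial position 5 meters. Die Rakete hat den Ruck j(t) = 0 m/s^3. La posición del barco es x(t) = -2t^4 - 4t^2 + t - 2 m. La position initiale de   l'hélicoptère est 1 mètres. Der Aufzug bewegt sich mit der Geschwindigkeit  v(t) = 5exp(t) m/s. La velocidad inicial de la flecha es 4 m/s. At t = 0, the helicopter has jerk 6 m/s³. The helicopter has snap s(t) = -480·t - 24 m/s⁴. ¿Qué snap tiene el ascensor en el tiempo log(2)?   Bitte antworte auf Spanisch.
Partiendo de la velocidad v(t) = 5·exp(t), tomamos 3 derivadas. Derivando la velocidad, obtenemos la aceleración: a(t) = 5·exp(t). Tomando d/dt de a(t), encontramos j(t) = 5·exp(t). La derivada de la sacudida da el snap: s(t) = 5·exp(t). De la ecuación del snap s(t) = 5·exp(t), sustituimos t = log(2) para obtener s = 10.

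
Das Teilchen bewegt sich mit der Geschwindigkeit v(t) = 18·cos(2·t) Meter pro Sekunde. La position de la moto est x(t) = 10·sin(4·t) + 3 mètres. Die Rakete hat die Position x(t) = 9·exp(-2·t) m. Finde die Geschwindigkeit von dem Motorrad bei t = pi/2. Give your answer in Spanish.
Partiendo de la posición x(t) = 10·sin(4·t) + 3, tomamos 1 derivada. Derivando la posición, obtenemos la velocidad: v(t) = 40·cos(4·t). Usando v(t) = 40·cos(4·t) y sustituyendo t = pi/2, encontramos v = 40.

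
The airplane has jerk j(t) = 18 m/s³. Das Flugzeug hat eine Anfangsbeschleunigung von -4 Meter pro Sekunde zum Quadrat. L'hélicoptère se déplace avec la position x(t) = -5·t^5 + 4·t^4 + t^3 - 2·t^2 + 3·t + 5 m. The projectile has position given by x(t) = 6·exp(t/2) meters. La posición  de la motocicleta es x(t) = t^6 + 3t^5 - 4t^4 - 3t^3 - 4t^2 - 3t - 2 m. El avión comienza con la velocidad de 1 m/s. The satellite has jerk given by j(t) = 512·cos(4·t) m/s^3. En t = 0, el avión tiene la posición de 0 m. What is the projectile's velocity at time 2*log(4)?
We must differentiate our position equation x(t) = 6·exp(t/2) 1 time. Differentiating position, we get velocity: v(t) = 3·exp(t/2). From the given velocity equation v(t) = 3·exp(t/2), we substitute t = 2*log(4) to get v = 12.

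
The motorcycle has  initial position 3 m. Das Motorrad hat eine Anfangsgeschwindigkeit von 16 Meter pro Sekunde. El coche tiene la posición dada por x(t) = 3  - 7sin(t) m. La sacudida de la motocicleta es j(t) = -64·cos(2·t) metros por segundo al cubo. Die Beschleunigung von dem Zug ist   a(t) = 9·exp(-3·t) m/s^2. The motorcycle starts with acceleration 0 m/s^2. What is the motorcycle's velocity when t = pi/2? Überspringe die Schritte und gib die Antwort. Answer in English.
At t = pi/2, v = -16.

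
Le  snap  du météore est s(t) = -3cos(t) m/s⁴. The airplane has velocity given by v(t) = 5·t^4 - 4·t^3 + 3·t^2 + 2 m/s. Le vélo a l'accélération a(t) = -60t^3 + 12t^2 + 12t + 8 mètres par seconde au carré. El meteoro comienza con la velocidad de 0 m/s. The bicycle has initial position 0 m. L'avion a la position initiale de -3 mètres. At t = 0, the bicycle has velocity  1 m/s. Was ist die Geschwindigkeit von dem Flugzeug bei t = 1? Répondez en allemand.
Aus der Gleichung für die Geschwindigkeit v(t) = 5·t^4 - 4·t^3 + 3·t^2 + 2, setzen wir t = 1 ein und erhalten v = 6.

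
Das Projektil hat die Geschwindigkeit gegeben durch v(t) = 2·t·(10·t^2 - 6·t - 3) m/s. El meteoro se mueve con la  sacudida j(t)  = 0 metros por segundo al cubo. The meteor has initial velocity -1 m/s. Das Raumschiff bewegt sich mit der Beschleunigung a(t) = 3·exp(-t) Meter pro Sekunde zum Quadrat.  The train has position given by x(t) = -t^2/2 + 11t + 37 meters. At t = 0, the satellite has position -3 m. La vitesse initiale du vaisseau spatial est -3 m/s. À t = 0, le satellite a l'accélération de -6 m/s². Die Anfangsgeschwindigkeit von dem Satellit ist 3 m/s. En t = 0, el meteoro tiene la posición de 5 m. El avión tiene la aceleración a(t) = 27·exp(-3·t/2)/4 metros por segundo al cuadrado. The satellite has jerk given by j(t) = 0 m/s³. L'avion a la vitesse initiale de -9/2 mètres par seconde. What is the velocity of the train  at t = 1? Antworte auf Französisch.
Pour résoudre ceci, nous devons prendre 1 dérivée de notre équation de la position x(t) = -t^2/2 + 11·t + 37. En prenant d/dt de x(t), nous trouvons v(t) = 11 - t. Nous avons la vitesse v(t) = 11 - t. En substituant t = 1: v(1) = 10.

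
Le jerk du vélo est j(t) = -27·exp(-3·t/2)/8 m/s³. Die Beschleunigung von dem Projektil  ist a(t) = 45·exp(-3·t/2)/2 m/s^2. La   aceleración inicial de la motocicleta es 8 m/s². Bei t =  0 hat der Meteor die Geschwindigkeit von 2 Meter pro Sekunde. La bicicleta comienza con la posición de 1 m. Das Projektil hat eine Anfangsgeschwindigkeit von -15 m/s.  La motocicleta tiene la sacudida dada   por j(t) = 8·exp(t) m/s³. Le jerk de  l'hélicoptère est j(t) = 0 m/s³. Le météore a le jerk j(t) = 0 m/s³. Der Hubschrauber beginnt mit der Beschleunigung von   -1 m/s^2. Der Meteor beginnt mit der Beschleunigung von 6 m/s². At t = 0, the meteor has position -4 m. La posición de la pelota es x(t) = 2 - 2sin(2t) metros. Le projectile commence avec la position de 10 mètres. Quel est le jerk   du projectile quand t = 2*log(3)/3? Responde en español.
Partiendo de la aceleración a(t) = 45·exp(-3·t/2)/2, tomamos 1 derivada. Tomando d/dt de a(t), encontramos j(t) = -135·exp(-3·t/2)/4. Tenemos la sacudida j(t) = -135·exp(-3·t/2)/4. Sustituyendo t = 2*log(3)/3: j(2*log(3)/3) = -45/4.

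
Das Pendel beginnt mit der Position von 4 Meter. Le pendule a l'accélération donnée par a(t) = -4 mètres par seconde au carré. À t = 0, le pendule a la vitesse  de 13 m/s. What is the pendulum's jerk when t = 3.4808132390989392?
We must differentiate our acceleration equation a(t) = -4 1 time. Taking d/dt of a(t), we find j(t) = 0. We have jerk j(t) = 0. Substituting t = 3.4808132390989392: j(3.4808132390989392) = 0.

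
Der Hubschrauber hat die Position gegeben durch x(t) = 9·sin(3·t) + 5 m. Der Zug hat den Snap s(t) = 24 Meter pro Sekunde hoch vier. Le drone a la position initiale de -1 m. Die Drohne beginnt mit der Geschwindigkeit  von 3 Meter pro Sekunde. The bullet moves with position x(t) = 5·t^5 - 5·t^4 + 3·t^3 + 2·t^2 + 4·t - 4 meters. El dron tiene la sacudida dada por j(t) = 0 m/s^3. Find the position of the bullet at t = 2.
From the given position equation x(t) = 5·t^5 - 5·t^4 + 3·t^3 + 2·t^2 + 4·t - 4, we substitute t = 2 to get x = 116.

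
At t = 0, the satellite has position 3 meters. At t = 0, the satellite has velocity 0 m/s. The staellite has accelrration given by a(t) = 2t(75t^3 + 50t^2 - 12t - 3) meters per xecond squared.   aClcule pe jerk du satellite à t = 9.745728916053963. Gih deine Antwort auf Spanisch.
Para resolver esto, necesitamos tomar 1 derivada de nuestra ecuación de la aceleración a(t) = 2·t·(75·t^3 + 50·t^2 - 12·t - 3). La derivada de la aceleración da la sacudida: j(t) = 150·t^3 + 100·t^2 + 2·t·(225·t^2 + 100·t - 12) - 24·t - 6. Tenemos la sacudida j(t) = 150·t^3 + 100·t^2 + 2·t·(225·t^2 + 100·t - 12) - 24·t - 6. Sustituyendo t = 9.745728916053963: j(9.745728916053963) = 583405.083895002.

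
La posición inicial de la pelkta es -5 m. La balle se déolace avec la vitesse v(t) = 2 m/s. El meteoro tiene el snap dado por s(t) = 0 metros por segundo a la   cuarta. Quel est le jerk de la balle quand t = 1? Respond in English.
Starting from velocity v(t) = 2, we take 2 derivatives. Differentiating velocity, we get acceleration: a(t) = 0. The derivative of acceleration gives jerk: j(t) = 0. From the given jerk equation j(t) = 0, we substitute t = 1 to get j = 0.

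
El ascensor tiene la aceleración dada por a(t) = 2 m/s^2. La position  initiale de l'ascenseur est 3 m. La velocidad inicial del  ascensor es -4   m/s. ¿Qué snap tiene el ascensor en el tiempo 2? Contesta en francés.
En partant de l'accélération a(t) = 2, nous prenons 2 dérivées. En prenant d/dt de a(t), nous trouvons j(t) = 0. En dérivant le jerk, nous obtenons le snap: s(t) = 0. De l'équation du snap s(t) = 0, nous substituons t = 2 pour obtenir s = 0.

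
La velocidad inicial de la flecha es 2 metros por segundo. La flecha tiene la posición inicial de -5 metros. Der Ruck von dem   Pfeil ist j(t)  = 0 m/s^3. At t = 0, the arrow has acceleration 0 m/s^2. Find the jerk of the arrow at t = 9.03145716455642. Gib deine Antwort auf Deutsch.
Wir haben den Ruck j(t) = 0. Durch Einsetzen von t = 9.03145716455642: j(9.03145716455642) = 0.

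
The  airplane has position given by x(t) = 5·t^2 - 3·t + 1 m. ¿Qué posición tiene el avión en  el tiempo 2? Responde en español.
Usando x(t) = 5·t^2 - 3·t + 1 y sustituyendo t = 2, encontramos x = 15.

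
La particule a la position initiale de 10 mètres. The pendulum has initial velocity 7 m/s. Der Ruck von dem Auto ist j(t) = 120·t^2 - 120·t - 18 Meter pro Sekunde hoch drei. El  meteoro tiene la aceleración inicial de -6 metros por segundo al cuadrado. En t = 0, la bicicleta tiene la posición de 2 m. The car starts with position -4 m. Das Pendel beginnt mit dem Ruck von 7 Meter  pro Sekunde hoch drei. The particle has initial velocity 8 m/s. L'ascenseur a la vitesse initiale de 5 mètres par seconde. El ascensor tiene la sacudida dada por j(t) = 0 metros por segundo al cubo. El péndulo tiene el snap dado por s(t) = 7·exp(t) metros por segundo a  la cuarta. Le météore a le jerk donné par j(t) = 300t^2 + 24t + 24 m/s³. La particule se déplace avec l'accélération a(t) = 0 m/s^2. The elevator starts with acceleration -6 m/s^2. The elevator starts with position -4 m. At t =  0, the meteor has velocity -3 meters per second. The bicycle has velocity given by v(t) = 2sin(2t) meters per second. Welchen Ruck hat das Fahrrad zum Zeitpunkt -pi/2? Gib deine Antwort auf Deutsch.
Um dies zu lösen, müssen wir 2 Ableitungen unserer Gleichung für die Geschwindigkeit v(t) = 2·sin(2·t) nehmen. Die Ableitung von der Geschwindigkeit ergibt die Beschleunigung: a(t) = 4·cos(2·t). Mit d/dt von a(t) finden wir j(t) = -8·sin(2·t). Aus der Gleichung für den Ruck j(t) = -8·sin(2·t), setzen wir t = -pi/2 ein und erhalten j = 0.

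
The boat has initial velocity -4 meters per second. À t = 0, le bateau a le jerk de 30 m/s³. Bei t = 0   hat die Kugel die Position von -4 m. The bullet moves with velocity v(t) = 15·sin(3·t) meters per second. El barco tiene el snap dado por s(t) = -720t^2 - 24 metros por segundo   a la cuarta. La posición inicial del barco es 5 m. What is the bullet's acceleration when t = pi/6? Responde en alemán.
Um dies zu lösen, müssen wir 1 Ableitung unserer Gleichung für die Geschwindigkeit v(t) = 15·sin(3·t) nehmen. Die Ableitung von der Geschwindigkeit ergibt die Beschleunigung: a(t) = 45·cos(3·t). Mit a(t) = 45·cos(3·t) und Einsetzen von t = pi/6, finden wir a = 0.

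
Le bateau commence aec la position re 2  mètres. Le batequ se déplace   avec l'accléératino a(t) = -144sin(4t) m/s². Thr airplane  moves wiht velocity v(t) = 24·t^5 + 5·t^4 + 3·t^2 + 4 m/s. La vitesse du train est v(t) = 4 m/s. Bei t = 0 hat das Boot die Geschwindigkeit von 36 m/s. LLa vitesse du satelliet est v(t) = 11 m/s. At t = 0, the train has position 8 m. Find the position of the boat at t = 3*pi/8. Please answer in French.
En partant de l'accélération a(t) = -144·sin(4·t), nous prenons 2 primitives. L'intégrale de l'accélération est la vitesse. En utilisant v(0) = 36, nous obtenons v(t) = 36·cos(4·t). L'intégrale de la vitesse est la position. En utilisant x(0) = 2, nous obtenons x(t) = 9·sin(4·t) + 2. En utilisant x(t) = 9·sin(4·t) + 2 et en substituant t = 3*pi/8, nous trouvons x = -7.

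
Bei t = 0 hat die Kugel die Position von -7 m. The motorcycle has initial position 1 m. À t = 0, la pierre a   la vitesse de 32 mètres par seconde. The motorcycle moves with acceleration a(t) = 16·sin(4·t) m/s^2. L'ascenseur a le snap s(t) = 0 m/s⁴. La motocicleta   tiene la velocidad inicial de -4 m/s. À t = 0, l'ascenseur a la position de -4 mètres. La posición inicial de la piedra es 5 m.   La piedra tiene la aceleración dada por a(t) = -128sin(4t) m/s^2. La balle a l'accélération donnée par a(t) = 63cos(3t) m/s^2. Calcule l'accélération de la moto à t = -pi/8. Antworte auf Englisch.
From the given acceleration equation a(t) = 16·sin(4·t), we substitute t = -pi/8 to get a = -16.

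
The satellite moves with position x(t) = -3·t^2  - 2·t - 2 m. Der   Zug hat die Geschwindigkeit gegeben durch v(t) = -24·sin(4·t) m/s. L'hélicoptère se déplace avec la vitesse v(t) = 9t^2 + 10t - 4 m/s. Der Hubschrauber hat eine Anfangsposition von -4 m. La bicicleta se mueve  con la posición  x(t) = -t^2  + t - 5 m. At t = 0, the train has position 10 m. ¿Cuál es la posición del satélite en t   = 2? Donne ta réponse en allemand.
Wir haben die Position x(t) = -3·t^2 - 2·t - 2. Durch Einsetzen von t = 2: x(2) = -18.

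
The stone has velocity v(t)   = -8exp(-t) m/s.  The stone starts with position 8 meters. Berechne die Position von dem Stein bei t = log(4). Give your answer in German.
Ausgehend von der Geschwindigkeit v(t) = -8·exp(-t), nehmen wir 1 Integral. Die Stammfunktion von der Geschwindigkeit ist die Position. Mit x(0) = 8 erhalten wir x(t) = 8·exp(-t). Mit x(t) = 8·exp(-t) und Einsetzen von t = log(4), finden wir x = 2.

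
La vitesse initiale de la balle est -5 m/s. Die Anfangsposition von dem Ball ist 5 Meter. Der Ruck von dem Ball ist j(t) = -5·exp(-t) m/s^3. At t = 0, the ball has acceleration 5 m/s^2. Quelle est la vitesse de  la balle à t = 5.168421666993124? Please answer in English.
To solve this, we need to take 2 integrals of our jerk equation j(t) = -5·exp(-t). Integrating jerk and using the initial condition a(0) = 5, we get a(t) = 5·exp(-t). The antiderivative of acceleration is velocity. Using v(0) = -5, we get v(t) = -5·exp(-t). From the given velocity equation v(t) = -5·exp(-t), we substitute t = 5.168421666993124 to get v = -0.0284677402302892.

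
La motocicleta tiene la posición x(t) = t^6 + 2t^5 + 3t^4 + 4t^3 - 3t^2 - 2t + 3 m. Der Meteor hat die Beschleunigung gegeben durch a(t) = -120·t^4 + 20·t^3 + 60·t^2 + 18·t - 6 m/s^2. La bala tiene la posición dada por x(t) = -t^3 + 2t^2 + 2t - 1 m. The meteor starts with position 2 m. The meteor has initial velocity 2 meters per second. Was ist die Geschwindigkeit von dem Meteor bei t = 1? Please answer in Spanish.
Necesitamos integrar nuestra ecuación de la aceleración a(t) = -120·t^4 + 20·t^3 + 60·t^2 + 18·t - 6 1 vez. Tomando ∫a(t)dt y aplicando v(0) = 2, encontramos v(t) = -24·t^5 + 5·t^4 + 20·t^3 + 9·t^2 - 6·t + 2. Usando v(t) = -24·t^5 + 5·t^4 + 20·t^3 + 9·t^2 - 6·t + 2 y sustituyendo t = 1, encontramos v = 6.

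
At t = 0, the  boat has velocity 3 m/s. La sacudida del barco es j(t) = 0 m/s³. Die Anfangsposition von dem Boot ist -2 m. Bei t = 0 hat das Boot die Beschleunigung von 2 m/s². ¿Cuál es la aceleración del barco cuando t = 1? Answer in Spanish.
Necesitamos integrar nuestra ecuación de la sacudida j(t) = 0 1 vez. La antiderivada de la sacudida, con a(0) = 2, da la aceleración: a(t) = 2. Tenemos la aceleración a(t) = 2. Sustituyendo t = 1: a(1) = 2.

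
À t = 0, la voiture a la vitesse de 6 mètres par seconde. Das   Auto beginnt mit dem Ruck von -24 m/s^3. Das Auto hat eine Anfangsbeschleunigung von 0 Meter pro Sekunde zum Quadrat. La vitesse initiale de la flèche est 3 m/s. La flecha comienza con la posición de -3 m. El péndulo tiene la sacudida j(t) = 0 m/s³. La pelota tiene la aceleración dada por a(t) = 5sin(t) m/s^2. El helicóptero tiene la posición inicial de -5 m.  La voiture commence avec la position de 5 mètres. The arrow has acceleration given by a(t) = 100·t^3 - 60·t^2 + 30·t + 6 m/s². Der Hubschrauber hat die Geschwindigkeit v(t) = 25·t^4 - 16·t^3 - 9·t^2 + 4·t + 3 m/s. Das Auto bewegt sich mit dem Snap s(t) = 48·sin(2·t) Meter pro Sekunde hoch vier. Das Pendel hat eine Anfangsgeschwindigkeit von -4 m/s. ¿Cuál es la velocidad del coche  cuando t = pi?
Necesitamos integrar nuestra ecuación del snap s(t) = 48·sin(2·t) 3 veces. Integrando el snap y usando la condición inicial j(0) = -24, obtenemos j(t) = -24·cos(2·t). Integrando la sacudida y usando la condición inicial a(0) = 0, obtenemos a(t) = -12·sin(2·t). Tomando ∫a(t)dt y aplicando v(0) = 6, encontramos v(t) = 6·cos(2·t). Usando v(t) = 6·cos(2·t) y sustituyendo t = pi, encontramos v = 6.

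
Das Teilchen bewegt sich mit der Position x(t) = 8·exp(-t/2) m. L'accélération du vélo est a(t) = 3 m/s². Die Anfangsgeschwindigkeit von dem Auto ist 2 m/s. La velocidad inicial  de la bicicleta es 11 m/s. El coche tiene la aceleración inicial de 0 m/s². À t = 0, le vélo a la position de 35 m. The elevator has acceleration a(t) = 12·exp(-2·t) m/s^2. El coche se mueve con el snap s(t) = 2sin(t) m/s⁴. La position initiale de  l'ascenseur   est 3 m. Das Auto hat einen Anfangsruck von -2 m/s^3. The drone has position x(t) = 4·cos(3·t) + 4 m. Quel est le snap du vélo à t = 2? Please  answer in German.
Um dies zu lösen, müssen wir 2 Ableitungen unserer Gleichung für die Beschleunigung a(t) = 3 nehmen. Durch Ableiten von der Beschleunigung erhalten wir den Ruck: j(t) = 0. Mit d/dt von j(t) finden wir s(t) = 0. Aus der Gleichung für den Snap s(t) = 0, setzen wir t = 2 ein und erhalten s = 0.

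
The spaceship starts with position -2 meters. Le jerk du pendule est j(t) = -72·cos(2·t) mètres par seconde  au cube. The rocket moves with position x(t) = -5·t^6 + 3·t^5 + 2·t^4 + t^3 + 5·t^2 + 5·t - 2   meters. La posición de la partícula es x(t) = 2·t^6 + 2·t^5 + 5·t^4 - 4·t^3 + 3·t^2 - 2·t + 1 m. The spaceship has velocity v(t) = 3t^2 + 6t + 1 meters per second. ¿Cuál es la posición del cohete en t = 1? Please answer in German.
Wir haben die Position x(t) = -5·t^6 + 3·t^5 + 2·t^4 + t^3 + 5·t^2 + 5·t - 2. Durch Einsetzen von t = 1: x(1) = 9.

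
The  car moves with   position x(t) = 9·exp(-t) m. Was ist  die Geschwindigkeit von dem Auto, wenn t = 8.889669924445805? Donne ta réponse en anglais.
Starting from position x(t) = 9·exp(-t), we take 1 derivative. Taking d/dt of x(t), we find v(t) = -9·exp(-t). From the given velocity equation v(t) = -9·exp(-t), we substitute t = 8.889669924445805 to get v = -0.00124024622924083.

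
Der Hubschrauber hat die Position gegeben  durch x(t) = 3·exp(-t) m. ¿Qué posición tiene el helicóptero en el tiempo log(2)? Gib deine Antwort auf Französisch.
En utilisant x(t) = 3·exp(-t) et en substituant t = log(2), nous trouvons x = 3/2.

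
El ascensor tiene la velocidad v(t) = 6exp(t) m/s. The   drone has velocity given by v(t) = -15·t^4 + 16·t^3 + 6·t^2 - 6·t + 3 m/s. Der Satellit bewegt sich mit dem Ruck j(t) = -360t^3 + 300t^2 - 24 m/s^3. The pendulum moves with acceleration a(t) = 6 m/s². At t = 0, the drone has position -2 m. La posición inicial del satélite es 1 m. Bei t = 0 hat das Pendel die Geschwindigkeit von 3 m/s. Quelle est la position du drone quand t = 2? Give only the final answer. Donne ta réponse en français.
À t = 2, x = -24.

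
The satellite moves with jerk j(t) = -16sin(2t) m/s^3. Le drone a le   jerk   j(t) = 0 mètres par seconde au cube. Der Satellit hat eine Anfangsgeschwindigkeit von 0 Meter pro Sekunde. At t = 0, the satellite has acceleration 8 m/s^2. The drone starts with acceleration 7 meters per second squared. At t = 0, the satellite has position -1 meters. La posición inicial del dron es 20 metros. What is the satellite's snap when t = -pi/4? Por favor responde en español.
Partiendo de la sacudida j(t) = -16·sin(2·t), tomamos 1 derivada. La derivada de la sacudida da el snap: s(t) = -32·cos(2·t). Usando s(t) = -32·cos(2·t) y sustituyendo t = -pi/4, encontramos s = 0.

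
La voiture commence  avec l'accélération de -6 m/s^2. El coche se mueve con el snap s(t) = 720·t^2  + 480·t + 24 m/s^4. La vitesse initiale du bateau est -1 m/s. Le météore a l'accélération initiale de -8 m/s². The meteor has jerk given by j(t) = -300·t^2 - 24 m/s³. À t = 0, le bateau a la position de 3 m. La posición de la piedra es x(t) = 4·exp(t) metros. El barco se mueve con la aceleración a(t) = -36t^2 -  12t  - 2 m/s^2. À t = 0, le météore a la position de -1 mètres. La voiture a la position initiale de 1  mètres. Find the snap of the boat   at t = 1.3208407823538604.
Starting from acceleration a(t) = -36·t^2 - 12·t - 2, we take 2 derivatives. The derivative of acceleration gives jerk: j(t) = -72·t - 12. Differentiating jerk, we get snap: s(t) = -72. From the given snap equation s(t) = -72, we substitute t = 1.3208407823538604 to get s = -72.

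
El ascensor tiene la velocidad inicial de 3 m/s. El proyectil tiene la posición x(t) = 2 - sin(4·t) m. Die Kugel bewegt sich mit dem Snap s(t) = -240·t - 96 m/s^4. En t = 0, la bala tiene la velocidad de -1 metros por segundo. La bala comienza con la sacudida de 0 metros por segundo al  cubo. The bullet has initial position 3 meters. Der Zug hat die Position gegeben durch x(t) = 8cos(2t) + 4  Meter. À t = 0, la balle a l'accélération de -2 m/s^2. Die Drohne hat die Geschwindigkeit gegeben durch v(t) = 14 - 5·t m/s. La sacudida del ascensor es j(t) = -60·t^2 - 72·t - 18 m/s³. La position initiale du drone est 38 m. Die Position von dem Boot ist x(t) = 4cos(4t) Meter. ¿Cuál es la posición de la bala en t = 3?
Partiendo del snap s(t) = -240·t - 96, tomamos 4 antiderivadas. La antiderivada del snap es la sacudida. Usando j(0) = 0, obtenemos j(t) = 24·t·(-5·t - 4). Tomando ∫j(t)dt y aplicando a(0) = -2, encontramos a(t) = -40·t^3 - 48·t^2 - 2. La integral de la aceleración es la velocidad. Usando v(0) = -1, obtenemos v(t) = -10·t^4 - 16·t^3 - 2·t - 1. Tomando ∫v(t)dt y aplicando x(0) = 3, encontramos x(t) = -2·t^5 - 4·t^4 - t^2 - t + 3. Tenemos la posición x(t) = -2·t^5 - 4·t^4 - t^2 - t + 3. Sustituyendo t = 3: x(3) = -819.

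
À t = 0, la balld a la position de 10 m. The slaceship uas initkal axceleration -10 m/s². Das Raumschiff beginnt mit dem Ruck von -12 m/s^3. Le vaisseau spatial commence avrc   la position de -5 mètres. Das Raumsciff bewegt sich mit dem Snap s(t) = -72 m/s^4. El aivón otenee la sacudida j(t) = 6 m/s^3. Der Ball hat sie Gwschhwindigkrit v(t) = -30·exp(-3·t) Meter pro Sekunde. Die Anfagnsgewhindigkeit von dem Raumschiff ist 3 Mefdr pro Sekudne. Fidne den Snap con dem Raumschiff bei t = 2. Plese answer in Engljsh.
We have snap s(t) = -72. Substituting t = 2: s(2) = -72.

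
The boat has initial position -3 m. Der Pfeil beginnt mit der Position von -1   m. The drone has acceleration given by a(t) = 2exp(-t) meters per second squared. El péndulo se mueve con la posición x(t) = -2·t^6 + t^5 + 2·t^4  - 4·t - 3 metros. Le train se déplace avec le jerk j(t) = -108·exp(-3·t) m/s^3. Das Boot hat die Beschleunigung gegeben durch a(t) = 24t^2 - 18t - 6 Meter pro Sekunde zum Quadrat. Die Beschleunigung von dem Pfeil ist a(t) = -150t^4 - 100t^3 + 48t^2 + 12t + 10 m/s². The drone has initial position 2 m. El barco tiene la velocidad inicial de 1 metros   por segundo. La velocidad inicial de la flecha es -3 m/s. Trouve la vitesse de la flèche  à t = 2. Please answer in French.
Pour résoudre ceci, nous devons prendre 1 primitive de notre équation de l'accélération a(t) = -150·t^4 - 100·t^3 + 48·t^2 + 12·t + 10. L'intégrale de l'accélération est la vitesse. En utilisant v(0) = -3, nous obtenons v(t) = -30·t^5 - 25·t^4 + 16·t^3 + 6·t^2 + 10·t - 3. En utilisant v(t) = -30·t^5 - 25·t^4 + 16·t^3 + 6·t^2 + 10·t - 3 et en substituant t = 2, nous trouvons v = -1191.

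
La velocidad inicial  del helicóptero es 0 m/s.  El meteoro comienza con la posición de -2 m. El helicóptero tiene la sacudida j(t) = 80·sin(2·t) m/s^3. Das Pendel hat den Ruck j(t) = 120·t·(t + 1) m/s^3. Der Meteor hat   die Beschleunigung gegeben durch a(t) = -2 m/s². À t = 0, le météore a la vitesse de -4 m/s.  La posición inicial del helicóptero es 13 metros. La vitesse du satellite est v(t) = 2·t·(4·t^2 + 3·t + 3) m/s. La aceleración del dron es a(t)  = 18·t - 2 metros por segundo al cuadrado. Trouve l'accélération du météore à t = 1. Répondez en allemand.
Wir haben die Beschleunigung a(t) = -2. Durch Einsetzen von t = 1: a(1) = -2.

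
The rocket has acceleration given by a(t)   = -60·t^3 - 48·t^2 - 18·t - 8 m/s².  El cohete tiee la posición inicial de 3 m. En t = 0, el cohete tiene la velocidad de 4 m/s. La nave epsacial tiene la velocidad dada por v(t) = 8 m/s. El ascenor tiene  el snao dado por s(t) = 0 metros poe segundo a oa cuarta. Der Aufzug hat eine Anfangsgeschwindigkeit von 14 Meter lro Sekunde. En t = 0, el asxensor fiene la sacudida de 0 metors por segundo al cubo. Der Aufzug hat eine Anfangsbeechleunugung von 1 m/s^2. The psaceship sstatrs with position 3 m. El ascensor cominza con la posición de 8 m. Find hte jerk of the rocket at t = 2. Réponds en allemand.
Um dies zu lösen, müssen wir 1 Ableitung unserer Gleichung für die Beschleunigung a(t) = -60·t^3 - 48·t^2 - 18·t - 8 nehmen. Durch Ableiten von der Beschleunigung erhalten wir den Ruck: j(t) = -180·t^2 - 96·t - 18. Mit j(t) = -180·t^2 - 96·t - 18 und Einsetzen von t = 2, finden wir j = -930.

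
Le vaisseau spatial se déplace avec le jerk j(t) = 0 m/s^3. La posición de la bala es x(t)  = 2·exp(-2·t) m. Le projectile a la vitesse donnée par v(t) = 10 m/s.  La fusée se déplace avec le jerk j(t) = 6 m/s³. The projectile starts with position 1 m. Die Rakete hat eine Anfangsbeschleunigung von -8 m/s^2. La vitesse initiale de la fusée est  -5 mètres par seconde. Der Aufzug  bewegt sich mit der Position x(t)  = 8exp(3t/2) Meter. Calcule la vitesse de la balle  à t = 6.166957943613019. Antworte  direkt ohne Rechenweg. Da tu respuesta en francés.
La réponse est -0.0000175998262855841.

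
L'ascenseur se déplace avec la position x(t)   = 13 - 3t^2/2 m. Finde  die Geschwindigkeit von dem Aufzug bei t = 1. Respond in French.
Pour résoudre ceci, nous devons prendre 1 dérivée de notre équation de la position x(t) = 13 - 3·t^2/2. En prenant d/dt de x(t), nous trouvons v(t) = -3·t. De l'équation de la vitesse v(t) = -3·t, nous substituons t = 1 pour obtenir v = -3.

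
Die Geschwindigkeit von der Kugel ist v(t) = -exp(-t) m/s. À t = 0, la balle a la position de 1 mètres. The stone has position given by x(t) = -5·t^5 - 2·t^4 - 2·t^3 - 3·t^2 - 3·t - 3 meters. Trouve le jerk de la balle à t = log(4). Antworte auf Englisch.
Starting from velocity v(t) = -exp(-t), we take 2 derivatives. Differentiating velocity, we get acceleration: a(t) = exp(-t). The derivative of acceleration gives jerk: j(t) = -exp(-t). Using j(t) = -exp(-t) and substituting t = log(4), we find j = -1/4.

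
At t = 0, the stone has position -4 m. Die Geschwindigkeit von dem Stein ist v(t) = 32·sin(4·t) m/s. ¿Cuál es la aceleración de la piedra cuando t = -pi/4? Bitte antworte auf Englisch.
We must differentiate our velocity equation v(t) = 32·sin(4·t) 1 time. Differentiating velocity, we get acceleration: a(t) = 128·cos(4·t). We have acceleration a(t) = 128·cos(4·t). Substituting t = -pi/4: a(-pi/4) = -128.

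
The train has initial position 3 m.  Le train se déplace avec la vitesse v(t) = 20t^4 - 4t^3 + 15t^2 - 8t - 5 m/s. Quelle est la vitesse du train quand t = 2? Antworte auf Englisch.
Using v(t) = 20·t^4 - 4·t^3 + 15·t^2 - 8·t - 5 and substituting t = 2, we find v = 327.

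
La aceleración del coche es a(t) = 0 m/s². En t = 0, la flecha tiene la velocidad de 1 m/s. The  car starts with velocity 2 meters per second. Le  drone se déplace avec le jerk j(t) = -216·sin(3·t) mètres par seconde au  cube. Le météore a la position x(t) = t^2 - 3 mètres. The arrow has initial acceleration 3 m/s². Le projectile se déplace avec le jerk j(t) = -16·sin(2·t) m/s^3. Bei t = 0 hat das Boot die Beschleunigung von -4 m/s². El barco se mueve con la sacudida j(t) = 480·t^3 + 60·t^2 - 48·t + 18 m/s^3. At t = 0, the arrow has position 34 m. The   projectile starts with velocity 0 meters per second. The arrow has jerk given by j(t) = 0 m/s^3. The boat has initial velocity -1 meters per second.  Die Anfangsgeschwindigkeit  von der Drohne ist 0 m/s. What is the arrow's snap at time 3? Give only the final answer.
At t = 3, s = 0.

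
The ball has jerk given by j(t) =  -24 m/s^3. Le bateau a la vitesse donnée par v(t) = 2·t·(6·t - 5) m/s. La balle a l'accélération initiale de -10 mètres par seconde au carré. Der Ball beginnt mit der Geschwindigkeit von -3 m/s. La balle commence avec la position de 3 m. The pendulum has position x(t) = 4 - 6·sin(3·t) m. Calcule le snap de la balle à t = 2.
Nous devons dériver notre équation du jerk j(t) = -24 1 fois. La dérivée du jerk donne le snap: s(t) = 0. De l'équation du snap s(t) = 0, nous substituons t = 2 pour obtenir s = 0.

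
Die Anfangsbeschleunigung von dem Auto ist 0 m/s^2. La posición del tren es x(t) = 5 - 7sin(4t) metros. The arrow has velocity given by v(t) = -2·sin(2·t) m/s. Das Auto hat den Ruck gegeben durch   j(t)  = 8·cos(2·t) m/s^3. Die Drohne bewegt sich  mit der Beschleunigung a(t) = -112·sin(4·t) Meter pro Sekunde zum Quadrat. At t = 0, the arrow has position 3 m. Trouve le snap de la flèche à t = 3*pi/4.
Nous devons dériver notre équation de la vitesse v(t) = -2·sin(2·t) 3 fois. En prenant d/dt de v(t), nous trouvons a(t) = -4·cos(2·t). La dérivée de l'accélération donne le jerk: j(t) = 8·sin(2·t). La dérivée du jerk donne le snap: s(t) = 16·cos(2·t). En utilisant s(t) = 16·cos(2·t) et en substituant t = 3*pi/4, nous trouvons s = 0.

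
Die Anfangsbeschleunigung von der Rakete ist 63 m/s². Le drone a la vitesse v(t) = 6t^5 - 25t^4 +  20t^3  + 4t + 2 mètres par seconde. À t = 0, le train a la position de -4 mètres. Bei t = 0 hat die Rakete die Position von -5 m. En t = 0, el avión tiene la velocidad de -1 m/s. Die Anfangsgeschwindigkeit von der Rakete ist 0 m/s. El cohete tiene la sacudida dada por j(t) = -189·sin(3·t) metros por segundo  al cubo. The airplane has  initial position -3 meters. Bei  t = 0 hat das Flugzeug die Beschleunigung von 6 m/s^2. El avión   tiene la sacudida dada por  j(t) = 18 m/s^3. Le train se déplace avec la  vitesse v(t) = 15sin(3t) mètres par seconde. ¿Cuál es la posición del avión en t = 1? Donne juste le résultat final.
En t = 1, x = 2.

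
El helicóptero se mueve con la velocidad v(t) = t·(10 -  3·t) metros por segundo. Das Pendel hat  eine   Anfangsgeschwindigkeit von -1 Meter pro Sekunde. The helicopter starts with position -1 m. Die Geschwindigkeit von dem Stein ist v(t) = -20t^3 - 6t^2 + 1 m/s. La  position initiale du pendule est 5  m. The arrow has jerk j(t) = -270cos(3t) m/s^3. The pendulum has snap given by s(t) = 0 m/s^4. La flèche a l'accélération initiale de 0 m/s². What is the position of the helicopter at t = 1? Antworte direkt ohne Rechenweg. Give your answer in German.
Die Antwort ist 3.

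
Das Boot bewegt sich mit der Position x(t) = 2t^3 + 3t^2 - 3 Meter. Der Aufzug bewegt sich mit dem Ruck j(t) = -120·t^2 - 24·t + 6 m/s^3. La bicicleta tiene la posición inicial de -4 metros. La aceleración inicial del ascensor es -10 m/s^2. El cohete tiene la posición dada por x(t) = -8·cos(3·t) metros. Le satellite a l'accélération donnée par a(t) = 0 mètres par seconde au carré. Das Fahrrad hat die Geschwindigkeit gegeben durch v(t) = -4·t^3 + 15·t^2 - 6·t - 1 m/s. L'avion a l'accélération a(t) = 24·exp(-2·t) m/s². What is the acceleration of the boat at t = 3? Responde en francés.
Pour résoudre ceci, nous devons prendre 2 dérivées de notre équation de la position x(t) = 2·t^3 + 3·t^2 - 3. La dérivée de la position donne la vitesse: v(t) = 6·t^2 + 6·t. En dérivant la vitesse, nous obtenons l'accélération: a(t) = 12·t + 6. De l'équation de l'accélération a(t) = 12·t + 6, nous substituons t = 3 pour obtenir a = 42.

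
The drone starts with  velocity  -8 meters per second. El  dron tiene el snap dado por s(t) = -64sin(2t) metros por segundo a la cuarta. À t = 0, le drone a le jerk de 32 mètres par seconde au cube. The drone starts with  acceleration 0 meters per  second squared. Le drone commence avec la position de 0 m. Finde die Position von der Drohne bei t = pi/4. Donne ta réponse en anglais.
We need to integrate our snap equation s(t) = -64·sin(2·t) 4 times. The integral of snap is jerk. Using j(0) = 32, we get j(t) = 32·cos(2·t). The antiderivative of jerk, with a(0) = 0, gives acceleration: a(t) = 16·sin(2·t). Integrating acceleration and using the initial condition v(0) = -8, we get v(t) = -8·cos(2·t). Taking ∫v(t)dt and applying x(0) = 0, we find x(t) = -4·sin(2·t). From the given position equation x(t) = -4·sin(2·t), we substitute t = pi/4 to get x = -4.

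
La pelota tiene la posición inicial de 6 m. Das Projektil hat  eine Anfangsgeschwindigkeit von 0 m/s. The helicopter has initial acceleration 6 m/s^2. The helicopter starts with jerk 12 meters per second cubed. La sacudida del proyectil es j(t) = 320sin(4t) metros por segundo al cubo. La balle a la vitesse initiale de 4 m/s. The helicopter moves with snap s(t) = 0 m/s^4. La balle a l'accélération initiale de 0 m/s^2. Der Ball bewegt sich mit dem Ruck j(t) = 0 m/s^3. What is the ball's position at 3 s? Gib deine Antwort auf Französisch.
Pour résoudre ceci, nous devons prendre 3 intégrales de notre équation du jerk j(t) = 0. La primitive du jerk, avec a(0) = 0, donne l'accélération: a(t) = 0. La primitive de l'accélération est la vitesse. En utilisant v(0) = 4, nous obtenons v(t) = 4. En intégrant la vitesse et en utilisant la condition initiale x(0) = 6, nous obtenons x(t) = 4·t + 6. Nous avons la position x(t) = 4·t + 6. En substituant t = 3: x(3) = 18.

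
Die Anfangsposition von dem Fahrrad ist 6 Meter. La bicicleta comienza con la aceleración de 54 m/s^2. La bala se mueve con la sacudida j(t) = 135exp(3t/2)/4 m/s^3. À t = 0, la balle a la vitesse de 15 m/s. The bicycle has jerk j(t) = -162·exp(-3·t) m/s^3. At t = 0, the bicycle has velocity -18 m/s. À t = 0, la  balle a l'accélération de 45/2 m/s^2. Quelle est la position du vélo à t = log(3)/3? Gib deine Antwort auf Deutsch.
Wir müssen unsere Gleichung für den Ruck j(t) = -162·exp(-3·t) 3-mal integrieren. Das Integral von dem Ruck, mit a(0) = 54, ergibt die Beschleunigung: a(t) = 54·exp(-3·t). Mit ∫a(t)dt und Anwendung von v(0) = -18, finden wir v(t) = -18·exp(-3·t). Das Integral von der Geschwindigkeit, mit x(0) = 6, ergibt die Position: x(t) = 6·exp(-3·t). Mit x(t) = 6·exp(-3·t) und Einsetzen von t = log(3)/3, finden wir x = 2.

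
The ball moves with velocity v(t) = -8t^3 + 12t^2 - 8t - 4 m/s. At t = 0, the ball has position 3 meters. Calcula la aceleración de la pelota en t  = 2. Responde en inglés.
To solve this, we need to take 1 derivative of our velocity equation v(t) = -8·t^3 + 12·t^2 - 8·t - 4. The derivative of velocity gives acceleration: a(t) = -24·t^2 + 24·t - 8. From the given acceleration equation a(t) = -24·t^2 + 24·t - 8, we substitute t = 2 to get a = -56.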